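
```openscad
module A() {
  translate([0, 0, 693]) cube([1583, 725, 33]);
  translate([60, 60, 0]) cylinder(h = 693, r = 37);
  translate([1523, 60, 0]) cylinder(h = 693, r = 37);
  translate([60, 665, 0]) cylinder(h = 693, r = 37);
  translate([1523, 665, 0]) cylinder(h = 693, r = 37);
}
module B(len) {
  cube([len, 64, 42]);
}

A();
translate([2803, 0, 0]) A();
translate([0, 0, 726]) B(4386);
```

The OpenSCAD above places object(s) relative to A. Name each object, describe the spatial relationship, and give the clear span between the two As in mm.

A is a table. B is a beam. A beam spans the tops of two tables. The clear span between the two tables is 1220 mm.

Second table starts at x = 2803; first ends at x = 1583; clear span = 2803 − 1583 = 1220 mm.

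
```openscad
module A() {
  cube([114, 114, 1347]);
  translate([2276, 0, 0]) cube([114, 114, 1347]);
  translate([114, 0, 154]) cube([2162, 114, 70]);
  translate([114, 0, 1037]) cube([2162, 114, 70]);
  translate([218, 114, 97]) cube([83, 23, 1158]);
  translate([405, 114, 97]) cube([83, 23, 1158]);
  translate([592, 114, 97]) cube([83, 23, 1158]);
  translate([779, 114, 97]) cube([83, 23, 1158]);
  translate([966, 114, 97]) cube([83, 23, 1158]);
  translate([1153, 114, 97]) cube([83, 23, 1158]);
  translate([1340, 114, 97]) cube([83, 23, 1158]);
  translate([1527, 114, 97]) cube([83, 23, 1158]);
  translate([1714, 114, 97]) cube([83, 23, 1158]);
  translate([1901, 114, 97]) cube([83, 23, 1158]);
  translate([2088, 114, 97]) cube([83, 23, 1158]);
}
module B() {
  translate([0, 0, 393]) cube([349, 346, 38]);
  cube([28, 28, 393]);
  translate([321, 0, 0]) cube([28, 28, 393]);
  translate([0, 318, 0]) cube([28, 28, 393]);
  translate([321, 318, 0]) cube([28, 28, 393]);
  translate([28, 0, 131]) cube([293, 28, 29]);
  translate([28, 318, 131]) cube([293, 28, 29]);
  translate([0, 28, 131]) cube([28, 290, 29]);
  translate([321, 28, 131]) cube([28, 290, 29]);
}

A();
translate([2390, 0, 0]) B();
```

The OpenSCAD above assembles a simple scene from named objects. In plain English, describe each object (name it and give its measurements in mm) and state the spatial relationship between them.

A is a fence section. Two 114×114 mm posts, 1347 mm tall, stand on the floor with a clear span of 2162 mm between their inner faces. Two horizontal rails of 114×70 mm section span the gap between the posts with their undersides at z = 154 mm and z = 1037 mm, flush with the posts' −y face. 11 pickets, each 83 mm wide, 23 mm thick and 1158 mm tall, are fixed to the +y face of the rails with their bottoms at z = 97 mm, evenly spaced across the span with equal gaps (rounded down to the nearest mm) at the −x end and between each pair — any rounding remainder accumulates at the +x end.

B is a four-legged stool. The seat is 349×346 mm, 38 mm thick, top at z = 431 mm. It stands on four square legs, each 28×28 mm in cross-section, from z = 0 to the seat underside, each flush with a corner of the seat. Four stretchers, 28 mm wide and 29 mm tall, connect adjacent legs with their undersides at z = 131 mm, each running between the inner faces of the legs it joins and aligned with the legs' outer faces on the other axis.

The stool is against the fence section's +x side, with their −y faces flush.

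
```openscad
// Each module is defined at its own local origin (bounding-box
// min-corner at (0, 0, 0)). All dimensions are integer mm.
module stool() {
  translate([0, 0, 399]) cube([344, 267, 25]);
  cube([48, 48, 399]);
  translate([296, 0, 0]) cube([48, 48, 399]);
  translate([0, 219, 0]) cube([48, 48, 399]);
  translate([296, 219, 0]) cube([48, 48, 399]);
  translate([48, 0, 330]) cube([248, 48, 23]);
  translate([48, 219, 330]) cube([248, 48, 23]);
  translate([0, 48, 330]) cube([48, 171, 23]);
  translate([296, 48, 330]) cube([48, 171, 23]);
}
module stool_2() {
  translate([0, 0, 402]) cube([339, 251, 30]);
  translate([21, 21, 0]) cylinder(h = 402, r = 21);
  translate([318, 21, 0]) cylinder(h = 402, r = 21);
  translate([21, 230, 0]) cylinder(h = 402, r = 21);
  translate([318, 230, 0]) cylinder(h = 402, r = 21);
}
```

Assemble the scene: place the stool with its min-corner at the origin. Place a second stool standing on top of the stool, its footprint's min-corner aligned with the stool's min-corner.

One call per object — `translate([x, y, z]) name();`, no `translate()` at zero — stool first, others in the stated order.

stool();
translate([0, 0, 424]) stool_2();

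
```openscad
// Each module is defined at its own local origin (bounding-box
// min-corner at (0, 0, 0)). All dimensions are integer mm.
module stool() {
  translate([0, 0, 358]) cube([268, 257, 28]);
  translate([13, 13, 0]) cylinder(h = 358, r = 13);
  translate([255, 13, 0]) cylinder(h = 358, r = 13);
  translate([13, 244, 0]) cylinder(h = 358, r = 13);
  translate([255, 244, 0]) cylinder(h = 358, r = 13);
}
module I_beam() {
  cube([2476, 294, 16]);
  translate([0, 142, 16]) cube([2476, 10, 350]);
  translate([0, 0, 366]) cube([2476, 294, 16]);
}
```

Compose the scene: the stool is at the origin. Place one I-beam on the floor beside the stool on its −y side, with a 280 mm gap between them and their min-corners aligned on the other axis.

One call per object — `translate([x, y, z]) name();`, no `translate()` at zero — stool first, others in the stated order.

stool();
translate([0, -574, 0]) I_beam();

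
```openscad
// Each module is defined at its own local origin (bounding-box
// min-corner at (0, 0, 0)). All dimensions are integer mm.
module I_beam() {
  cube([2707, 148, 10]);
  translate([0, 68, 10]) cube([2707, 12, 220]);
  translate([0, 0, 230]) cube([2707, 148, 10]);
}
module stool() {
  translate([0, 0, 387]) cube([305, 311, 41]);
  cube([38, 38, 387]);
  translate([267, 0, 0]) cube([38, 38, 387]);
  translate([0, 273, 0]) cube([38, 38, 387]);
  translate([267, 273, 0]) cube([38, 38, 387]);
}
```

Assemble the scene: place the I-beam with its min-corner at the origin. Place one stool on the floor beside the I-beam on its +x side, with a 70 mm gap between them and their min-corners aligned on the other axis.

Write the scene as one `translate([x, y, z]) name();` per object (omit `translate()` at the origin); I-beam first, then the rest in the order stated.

I_beam();
translate([2777, 0, 0]) stool();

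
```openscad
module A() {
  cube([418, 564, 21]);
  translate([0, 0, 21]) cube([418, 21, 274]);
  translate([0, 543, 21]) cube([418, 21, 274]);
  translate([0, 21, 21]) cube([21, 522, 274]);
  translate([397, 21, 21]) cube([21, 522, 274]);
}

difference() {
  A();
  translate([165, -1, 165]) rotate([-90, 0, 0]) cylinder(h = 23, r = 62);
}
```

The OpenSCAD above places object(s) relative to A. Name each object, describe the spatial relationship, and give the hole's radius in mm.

A is an open box. The open box has a circular hole through its front wall. The hole's radius is 62 mm.

The subtracted cylinder has r = 62 mm.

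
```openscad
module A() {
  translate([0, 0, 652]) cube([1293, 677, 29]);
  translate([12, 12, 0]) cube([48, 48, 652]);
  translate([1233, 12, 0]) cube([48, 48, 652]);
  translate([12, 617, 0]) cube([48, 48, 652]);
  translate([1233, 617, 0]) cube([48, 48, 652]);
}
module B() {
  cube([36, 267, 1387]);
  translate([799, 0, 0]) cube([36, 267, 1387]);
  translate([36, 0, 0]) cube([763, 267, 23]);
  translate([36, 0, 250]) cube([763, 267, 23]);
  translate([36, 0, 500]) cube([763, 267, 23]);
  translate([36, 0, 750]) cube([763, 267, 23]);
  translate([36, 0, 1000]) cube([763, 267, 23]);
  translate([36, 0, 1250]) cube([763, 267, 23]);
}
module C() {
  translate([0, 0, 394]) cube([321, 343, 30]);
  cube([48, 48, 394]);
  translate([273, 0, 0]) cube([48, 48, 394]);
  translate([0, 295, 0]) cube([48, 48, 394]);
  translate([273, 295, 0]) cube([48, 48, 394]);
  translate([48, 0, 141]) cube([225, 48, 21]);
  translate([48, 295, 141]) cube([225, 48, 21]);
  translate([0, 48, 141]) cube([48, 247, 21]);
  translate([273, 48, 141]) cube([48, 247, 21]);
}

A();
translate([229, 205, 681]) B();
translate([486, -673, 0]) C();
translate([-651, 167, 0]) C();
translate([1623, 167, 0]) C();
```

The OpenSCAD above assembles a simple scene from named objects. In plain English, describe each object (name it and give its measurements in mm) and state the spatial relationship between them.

A is a table with a 1293×677 mm rectangular top, 29 mm thick, top surface at z = 681 mm, supported by four 48×48 mm square legs, each inset 12 mm from the nearest pair of top edges, running from the floor.

B is an open bookshelf. Two side panels, each 36 mm thick, 267 mm deep and 1387 mm tall, stand 835 mm apart (outside-to-outside). Between them sit 6 shelves, each 23 mm thick and 267 mm deep, spanning the full gap between the sides. The bottom shelf rests on the floor (its underside at z = 0) and the clear gap between one shelf's top and the next shelf's underside is 227 mm.

C is a four-legged stool. The seat is a 321×343×30 mm slab whose top surface is at z = 424 mm; four square legs, each 48×48 mm in cross-section, run from the floor (z = 0) to the underside of the seat, each flush with a corner of the seat. Four stretchers, 48 mm wide and 21 mm tall, connect adjacent legs with their undersides at z = 141 mm, each running between the inner faces of the legs it joins and aligned with the legs' outer faces on the other axis.

The bookshelf is on top of the table, centred. Three stools sit around the table at the −y, −x, +x sides.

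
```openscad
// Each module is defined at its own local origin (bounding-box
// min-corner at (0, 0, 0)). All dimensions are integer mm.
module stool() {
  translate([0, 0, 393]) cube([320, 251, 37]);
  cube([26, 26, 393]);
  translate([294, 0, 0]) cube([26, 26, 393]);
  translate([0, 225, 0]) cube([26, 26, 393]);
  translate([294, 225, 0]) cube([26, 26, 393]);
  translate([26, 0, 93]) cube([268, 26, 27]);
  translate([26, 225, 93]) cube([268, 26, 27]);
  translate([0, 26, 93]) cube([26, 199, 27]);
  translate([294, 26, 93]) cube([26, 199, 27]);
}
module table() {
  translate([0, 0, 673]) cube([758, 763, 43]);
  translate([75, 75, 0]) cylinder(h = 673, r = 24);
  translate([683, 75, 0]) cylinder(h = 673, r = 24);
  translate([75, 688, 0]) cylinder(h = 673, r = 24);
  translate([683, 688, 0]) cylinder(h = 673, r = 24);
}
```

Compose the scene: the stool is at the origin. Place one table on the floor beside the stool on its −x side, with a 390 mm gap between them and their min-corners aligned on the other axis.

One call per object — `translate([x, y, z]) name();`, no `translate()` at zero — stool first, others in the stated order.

stool();
translate([-1148, 0, 0]) table();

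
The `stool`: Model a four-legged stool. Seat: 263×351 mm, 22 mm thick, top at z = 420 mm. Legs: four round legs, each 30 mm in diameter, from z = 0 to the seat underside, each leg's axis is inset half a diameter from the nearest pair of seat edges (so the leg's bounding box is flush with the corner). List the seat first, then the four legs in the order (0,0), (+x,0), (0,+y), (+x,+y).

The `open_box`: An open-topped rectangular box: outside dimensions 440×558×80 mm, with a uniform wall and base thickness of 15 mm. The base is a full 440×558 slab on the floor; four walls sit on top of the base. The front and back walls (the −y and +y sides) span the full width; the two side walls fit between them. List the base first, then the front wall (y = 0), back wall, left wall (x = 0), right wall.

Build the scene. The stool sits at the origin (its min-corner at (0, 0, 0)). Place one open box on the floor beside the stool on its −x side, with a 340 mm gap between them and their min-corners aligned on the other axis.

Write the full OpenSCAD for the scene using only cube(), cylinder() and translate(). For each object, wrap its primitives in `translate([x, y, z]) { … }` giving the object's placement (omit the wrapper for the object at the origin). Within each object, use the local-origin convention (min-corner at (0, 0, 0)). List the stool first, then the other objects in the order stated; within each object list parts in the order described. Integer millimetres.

translate([0, 0, 398]) cube([263, 351, 22]);
translate([15, 15, 0]) cylinder(h = 398, r = 15);
translate([248, 15, 0]) cylinder(h = 398, r = 15);
translate([15, 336, 0]) cylinder(h = 398, r = 15);
translate([248, 336, 0]) cylinder(h = 398, r = 15);
translate([-780, 0, 0]) {
  cube([440, 558, 15]);
  translate([0, 0, 15]) cube([440, 15, 65]);
  translate([0, 543, 15]) cube([440, 15, 65]);
  translate([0, 15, 15]) cube([15, 528, 65]);
  translate([425, 15, 15]) cube([15, 528, 65]);
}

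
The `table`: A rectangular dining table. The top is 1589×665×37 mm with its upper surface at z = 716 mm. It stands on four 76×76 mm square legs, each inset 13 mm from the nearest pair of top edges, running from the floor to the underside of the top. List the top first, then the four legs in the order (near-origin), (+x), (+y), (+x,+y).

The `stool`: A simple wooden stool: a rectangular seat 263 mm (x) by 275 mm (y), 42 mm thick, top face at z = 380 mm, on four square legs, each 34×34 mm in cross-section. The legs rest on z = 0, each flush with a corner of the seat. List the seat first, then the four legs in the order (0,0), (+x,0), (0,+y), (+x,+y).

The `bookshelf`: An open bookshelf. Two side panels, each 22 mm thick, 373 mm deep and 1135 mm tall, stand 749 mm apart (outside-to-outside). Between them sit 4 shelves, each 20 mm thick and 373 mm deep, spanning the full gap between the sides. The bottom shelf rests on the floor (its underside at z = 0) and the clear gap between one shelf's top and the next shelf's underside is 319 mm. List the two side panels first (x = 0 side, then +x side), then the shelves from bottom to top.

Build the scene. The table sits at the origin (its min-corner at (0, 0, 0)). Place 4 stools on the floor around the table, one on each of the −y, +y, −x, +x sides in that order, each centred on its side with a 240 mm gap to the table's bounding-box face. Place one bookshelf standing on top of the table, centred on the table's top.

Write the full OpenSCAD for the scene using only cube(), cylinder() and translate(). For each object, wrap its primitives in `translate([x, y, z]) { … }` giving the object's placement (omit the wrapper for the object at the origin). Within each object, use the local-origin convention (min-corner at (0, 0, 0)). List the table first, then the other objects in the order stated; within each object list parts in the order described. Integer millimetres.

translate([0, 0, 679]) cube([1589, 665, 37]);
translate([13, 13, 0]) cube([76, 76, 679]);
translate([1500, 13, 0]) cube([76, 76, 679]);
translate([13, 576, 0]) cube([76, 76, 679]);
translate([1500, 576, 0]) cube([76, 76, 679]);
translate([663, -515, 0]) {
  translate([0, 0, 338]) cube([263, 275, 42]);
  cube([34, 34, 338]);
  translate([229, 0, 0]) cube([34, 34, 338]);
  translate([0, 241, 0]) cube([34, 34, 338]);
  translate([229, 241, 0]) cube([34, 34, 338]);
}
translate([663, 905, 0]) {
  translate([0, 0, 338]) cube([263, 275, 42]);
  cube([34, 34, 338]);
  translate([229, 0, 0]) cube([34, 34, 338]);
  translate([0, 241, 0]) cube([34, 34, 338]);
  translate([229, 241, 0]) cube([34, 34, 338]);
}
translate([-503, 195, 0]) {
  translate([0, 0, 338]) cube([263, 275, 42]);
  cube([34, 34, 338]);
  translate([229, 0, 0]) cube([34, 34, 338]);
  translate([0, 241, 0]) cube([34, 34, 338]);
  translate([229, 241, 0]) cube([34, 34, 338]);
}
translate([1829, 195, 0]) {
  translate([0, 0, 338]) cube([263, 275, 42]);
  cube([34, 34, 338]);
  translate([229, 0, 0]) cube([34, 34, 338]);
  translate([0, 241, 0]) cube([34, 34, 338]);
  translate([229, 241, 0]) cube([34, 34, 338]);
}
translate([420, 146, 716]) {
  cube([22, 373, 1135]);
  translate([727, 0, 0]) cube([22, 373, 1135]);
  translate([22, 0, 0]) cube([705, 373, 20]);
  translate([22, 0, 339]) cube([705, 373, 20]);
  translate([22, 0, 678]) cube([705, 373, 20]);
  translate([22, 0, 1017]) cube([705, 373, 20]);
}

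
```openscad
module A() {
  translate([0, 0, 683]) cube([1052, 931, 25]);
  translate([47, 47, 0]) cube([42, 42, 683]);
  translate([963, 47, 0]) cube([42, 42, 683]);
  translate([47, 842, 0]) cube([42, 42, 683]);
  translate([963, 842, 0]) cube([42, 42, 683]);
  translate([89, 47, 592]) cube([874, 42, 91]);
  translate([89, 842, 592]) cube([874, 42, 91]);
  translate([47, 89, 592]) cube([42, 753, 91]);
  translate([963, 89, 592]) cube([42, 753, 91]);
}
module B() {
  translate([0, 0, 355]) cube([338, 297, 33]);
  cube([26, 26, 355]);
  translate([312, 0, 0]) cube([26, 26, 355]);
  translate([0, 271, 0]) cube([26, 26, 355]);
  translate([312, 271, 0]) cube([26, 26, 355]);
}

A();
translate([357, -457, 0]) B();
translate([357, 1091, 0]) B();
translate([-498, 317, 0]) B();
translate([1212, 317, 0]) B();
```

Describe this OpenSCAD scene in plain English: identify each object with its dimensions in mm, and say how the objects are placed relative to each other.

A is a table: top 1052 mm (x) × 931 mm (y), 25 mm thick, upper face at z = 708 mm, on four 42×42 mm square legs, each inset 47 mm from the nearest pair of top edges, running from z = 0 to the bottom of the top. Four apron rails, 42 mm thick and 91 mm tall, run between adjacent legs with their top edges flush with the underside of the top and their outer faces flush with the legs' outer faces.

B is a four-legged stool. The seat is a 338×297×33 mm slab whose top surface is at z = 388 mm; four square legs, each 26×26 mm in cross-section, run from the floor (z = 0) to the underside of the seat, each flush with a corner of the seat.

Four stools sit around the table at the −y, +y, −x, +x sides.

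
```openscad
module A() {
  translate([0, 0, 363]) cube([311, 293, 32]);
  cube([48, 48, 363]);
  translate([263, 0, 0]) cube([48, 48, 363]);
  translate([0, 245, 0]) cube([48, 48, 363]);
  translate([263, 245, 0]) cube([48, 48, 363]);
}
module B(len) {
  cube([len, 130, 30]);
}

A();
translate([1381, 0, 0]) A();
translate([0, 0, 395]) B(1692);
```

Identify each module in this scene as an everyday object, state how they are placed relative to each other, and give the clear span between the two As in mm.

Second stool starts at x = 1381; first ends at x = 311; clear span = 1381 − 311 = 1070 mm.

A is a stool. B is a beam. A beam spans the tops of two stools. The clear span between the two stools is 1070 mm.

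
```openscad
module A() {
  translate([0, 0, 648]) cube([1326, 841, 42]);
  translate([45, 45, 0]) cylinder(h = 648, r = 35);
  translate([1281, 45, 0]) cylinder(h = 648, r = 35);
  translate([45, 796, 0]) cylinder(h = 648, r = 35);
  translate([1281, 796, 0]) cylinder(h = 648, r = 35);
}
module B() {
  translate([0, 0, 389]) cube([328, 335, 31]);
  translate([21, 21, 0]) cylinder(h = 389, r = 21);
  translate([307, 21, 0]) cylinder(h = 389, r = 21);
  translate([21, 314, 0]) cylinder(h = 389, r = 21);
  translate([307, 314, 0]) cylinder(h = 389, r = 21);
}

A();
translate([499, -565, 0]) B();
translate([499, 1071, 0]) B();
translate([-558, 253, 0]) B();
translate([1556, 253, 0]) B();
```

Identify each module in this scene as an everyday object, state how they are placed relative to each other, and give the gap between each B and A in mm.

Each stool's nearest face is 230 mm from the table's bounding box.

A is a table. B is a stool. Four stools sit around the table at the −y, +y, −x, +x sides. The gap between each stool and the table is 230 mm.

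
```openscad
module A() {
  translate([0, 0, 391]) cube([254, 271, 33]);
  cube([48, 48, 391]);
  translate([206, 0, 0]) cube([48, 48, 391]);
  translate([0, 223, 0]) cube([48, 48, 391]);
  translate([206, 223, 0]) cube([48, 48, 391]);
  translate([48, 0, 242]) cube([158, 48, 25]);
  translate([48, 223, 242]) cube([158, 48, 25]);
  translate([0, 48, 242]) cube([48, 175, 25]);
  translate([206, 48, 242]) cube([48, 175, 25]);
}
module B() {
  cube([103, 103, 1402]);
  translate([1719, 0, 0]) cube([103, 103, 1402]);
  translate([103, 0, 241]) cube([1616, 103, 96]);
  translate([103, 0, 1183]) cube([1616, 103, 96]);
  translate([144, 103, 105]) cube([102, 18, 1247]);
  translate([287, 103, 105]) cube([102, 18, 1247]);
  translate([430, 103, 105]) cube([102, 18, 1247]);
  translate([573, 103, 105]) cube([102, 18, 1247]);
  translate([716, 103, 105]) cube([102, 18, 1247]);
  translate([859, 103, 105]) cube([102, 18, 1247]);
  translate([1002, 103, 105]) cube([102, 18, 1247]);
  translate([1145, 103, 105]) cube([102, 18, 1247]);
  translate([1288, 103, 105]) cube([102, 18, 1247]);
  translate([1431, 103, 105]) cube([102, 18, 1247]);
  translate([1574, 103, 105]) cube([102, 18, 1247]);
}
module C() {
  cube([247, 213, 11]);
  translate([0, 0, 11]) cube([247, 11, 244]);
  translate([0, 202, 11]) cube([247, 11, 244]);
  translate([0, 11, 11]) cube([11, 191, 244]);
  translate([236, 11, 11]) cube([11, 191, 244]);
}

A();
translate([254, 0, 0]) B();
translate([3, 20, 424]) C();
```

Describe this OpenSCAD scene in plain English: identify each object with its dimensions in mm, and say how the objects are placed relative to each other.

A is a four-legged stool. The seat is 254×271 mm, 33 mm thick, top at z = 424 mm. It stands on four square legs, each 48×48 mm in cross-section, from z = 0 to the seat underside, each flush with a corner of the seat. Four stretchers, 48 mm wide and 25 mm tall, connect adjacent legs with their undersides at z = 242 mm, each running between the inner faces of the legs it joins and aligned with the legs' outer faces on the other axis.

B is a fence section. Two 103×103 mm posts, 1402 mm tall, stand on the floor with a clear span of 1616 mm between their inner faces. Two horizontal rails of 103×96 mm section span the gap between the posts with their undersides at z = 241 mm and z = 1183 mm, flush with the posts' −y face. 11 pickets, each 102 mm wide, 18 mm thick and 1247 mm tall, are fixed to the +y face of the rails with their bottoms at z = 105 mm, evenly spaced across the span with equal gaps (rounded down to the nearest mm) at the −x end and between each pair — any rounding remainder accumulates at the +x end.

C is an open storage box with external size 247×213×255 mm and wall thickness 11 mm (the base is also 11 mm thick). The base covers the whole footprint; the four walls stand on the base, with the y-facing walls full-width and the x-facing walls fitting between their inner faces.

The fence section is against the stool's +x side, with their −y faces flush. The open box is on top of the stool.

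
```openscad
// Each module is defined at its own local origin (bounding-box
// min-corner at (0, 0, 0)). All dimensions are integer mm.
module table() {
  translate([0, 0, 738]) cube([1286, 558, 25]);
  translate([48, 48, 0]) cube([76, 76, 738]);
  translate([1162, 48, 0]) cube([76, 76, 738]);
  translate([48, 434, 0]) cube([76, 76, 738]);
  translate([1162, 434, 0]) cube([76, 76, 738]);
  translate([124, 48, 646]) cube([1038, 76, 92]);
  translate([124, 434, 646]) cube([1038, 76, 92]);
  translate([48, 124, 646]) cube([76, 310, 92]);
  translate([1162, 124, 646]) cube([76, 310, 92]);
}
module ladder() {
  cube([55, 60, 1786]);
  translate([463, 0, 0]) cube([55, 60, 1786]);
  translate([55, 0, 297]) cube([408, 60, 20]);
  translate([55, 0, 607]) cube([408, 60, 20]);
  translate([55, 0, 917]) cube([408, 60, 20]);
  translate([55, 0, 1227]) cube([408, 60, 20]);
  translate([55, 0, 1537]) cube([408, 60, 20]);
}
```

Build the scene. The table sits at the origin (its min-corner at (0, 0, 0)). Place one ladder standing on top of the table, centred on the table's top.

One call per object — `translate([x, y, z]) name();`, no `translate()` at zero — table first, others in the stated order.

table();
translate([384, 249, 763]) ladder();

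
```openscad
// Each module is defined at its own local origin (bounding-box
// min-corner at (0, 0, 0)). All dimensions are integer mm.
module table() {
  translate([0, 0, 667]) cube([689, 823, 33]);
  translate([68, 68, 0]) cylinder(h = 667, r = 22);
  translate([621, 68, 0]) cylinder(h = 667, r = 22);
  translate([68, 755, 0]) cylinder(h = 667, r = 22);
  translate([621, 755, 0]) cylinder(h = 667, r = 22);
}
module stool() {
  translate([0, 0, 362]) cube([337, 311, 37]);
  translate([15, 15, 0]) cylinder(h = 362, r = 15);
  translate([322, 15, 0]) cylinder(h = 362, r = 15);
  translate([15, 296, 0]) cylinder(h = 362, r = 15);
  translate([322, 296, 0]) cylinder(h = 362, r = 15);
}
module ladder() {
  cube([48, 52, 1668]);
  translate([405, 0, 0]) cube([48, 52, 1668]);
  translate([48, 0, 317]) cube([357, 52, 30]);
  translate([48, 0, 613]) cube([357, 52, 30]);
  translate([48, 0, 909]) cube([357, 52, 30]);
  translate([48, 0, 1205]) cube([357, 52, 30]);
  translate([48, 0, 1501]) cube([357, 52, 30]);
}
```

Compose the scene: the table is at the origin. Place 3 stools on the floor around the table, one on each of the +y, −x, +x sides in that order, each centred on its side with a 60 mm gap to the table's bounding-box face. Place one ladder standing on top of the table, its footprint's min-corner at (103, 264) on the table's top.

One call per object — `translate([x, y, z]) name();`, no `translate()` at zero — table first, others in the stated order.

table();
translate([176, 883, 0]) stool();
translate([-397, 256, 0]) stool();
translate([749, 256, 0]) stool();
translate([103, 264, 700]) ladder();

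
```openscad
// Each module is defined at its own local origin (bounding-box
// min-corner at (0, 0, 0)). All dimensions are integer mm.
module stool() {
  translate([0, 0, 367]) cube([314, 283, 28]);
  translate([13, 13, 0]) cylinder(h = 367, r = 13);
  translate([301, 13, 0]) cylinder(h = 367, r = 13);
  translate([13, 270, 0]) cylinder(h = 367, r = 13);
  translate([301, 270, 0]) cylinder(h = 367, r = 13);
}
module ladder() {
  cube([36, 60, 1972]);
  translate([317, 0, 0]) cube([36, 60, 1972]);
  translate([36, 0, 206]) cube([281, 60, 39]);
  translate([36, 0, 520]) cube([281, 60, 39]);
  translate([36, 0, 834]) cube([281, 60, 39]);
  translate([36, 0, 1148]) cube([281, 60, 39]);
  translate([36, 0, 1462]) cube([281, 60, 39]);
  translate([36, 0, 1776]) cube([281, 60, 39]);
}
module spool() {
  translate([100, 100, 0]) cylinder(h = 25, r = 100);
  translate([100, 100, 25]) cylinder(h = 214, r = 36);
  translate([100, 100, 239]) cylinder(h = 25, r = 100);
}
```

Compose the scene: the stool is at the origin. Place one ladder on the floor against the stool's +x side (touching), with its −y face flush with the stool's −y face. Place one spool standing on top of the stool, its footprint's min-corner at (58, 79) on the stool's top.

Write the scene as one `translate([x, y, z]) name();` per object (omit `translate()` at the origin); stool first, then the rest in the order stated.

stool();
translate([314, 0, 0]) ladder();
translate([58, 79, 395]) spool();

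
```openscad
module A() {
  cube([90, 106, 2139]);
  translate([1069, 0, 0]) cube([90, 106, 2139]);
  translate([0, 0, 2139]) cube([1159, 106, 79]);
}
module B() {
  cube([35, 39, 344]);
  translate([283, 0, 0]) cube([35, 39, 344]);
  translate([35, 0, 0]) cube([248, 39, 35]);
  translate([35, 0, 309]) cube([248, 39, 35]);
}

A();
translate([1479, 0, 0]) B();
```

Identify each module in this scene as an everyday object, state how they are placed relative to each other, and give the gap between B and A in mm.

A is a door frame. B is a picture frame. The picture frame is on the floor beside the door frame on its +x side. The gap between the picture frame and the door frame is 320 mm.

The picture frame's nearest face is 320 mm from the door frame's +x face.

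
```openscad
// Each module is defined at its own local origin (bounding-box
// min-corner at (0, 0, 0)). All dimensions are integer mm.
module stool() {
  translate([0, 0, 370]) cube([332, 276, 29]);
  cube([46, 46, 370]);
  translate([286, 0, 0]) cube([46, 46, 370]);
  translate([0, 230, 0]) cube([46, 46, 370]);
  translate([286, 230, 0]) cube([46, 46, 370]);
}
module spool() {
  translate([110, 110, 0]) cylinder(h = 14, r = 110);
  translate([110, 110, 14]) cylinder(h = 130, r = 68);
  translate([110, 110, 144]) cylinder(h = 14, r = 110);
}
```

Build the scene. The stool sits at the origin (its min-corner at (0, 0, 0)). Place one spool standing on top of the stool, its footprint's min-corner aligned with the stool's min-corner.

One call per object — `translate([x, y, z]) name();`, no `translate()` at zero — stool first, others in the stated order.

stool();
translate([0, 0, 399]) spool();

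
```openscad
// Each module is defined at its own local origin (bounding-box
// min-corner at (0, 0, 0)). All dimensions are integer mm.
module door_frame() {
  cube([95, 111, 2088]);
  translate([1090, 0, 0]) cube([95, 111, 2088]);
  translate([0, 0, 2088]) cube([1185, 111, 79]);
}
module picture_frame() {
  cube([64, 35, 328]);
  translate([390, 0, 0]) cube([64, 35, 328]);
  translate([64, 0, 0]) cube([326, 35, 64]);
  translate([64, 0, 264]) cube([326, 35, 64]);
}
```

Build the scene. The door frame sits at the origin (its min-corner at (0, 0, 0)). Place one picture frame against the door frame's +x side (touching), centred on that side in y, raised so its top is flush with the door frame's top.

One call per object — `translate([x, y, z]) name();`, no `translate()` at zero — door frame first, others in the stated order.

door_frame();
translate([1185, 38, 1839]) picture_frame();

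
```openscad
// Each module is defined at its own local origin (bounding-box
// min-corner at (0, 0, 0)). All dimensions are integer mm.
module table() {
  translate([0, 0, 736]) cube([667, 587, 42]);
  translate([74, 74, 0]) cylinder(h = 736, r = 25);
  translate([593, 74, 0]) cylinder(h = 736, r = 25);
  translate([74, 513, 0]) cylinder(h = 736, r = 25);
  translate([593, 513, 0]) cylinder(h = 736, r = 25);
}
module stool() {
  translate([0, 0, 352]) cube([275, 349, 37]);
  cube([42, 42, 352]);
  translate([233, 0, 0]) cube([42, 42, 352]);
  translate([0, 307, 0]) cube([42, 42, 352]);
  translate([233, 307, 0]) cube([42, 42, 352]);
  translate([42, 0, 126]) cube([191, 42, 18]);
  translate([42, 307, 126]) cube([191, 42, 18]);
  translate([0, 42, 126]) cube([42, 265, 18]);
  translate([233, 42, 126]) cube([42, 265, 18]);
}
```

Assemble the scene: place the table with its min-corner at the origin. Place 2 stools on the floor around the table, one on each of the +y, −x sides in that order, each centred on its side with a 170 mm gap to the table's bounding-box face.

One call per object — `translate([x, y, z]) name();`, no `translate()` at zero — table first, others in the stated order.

table();
translate([196, 757, 0]) stool();
translate([-445, 119, 0]) stool();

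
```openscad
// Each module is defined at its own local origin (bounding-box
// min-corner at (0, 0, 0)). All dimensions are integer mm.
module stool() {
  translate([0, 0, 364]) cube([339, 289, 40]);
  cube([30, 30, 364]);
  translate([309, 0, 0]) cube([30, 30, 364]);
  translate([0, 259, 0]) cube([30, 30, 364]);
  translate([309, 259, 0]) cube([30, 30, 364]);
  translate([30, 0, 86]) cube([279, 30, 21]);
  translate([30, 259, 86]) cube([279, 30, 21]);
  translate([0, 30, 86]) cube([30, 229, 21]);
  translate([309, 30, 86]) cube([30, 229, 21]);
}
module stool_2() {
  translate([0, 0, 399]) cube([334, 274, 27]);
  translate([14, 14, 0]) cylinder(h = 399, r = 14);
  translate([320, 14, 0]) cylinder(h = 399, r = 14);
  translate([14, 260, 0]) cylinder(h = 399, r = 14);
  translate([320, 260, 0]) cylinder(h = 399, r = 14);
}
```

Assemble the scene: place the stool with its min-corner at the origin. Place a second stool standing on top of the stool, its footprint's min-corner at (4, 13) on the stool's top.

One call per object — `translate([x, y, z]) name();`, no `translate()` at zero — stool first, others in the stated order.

stool();
translate([4, 13, 404]) stool_2();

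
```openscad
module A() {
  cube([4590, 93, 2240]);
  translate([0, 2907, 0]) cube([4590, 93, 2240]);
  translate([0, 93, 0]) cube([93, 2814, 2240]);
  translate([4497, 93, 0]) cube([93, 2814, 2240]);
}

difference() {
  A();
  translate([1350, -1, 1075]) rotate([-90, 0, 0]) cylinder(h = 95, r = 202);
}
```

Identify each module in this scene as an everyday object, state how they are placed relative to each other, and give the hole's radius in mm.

A is a house frame. The house frame has a circular hole through its front wall. The hole's radius is 202 mm.

The subtracted cylinder has r = 202 mm.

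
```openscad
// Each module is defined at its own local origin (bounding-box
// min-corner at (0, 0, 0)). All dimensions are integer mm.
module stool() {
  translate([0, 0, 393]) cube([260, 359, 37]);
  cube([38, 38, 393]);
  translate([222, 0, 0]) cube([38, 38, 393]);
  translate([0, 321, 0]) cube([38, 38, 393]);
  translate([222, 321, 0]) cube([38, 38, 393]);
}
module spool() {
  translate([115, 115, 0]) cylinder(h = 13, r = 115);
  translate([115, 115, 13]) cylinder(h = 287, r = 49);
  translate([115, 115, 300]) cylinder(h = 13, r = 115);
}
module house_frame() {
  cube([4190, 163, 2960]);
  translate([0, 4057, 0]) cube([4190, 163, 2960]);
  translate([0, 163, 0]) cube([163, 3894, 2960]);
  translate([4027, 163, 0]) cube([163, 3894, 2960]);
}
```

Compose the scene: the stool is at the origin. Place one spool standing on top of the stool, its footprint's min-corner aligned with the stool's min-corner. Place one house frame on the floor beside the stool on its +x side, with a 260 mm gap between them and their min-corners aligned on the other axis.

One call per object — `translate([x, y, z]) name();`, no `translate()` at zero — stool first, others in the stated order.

stool();
translate([0, 0, 430]) spool();
translate([520, 0, 0]) house_frame();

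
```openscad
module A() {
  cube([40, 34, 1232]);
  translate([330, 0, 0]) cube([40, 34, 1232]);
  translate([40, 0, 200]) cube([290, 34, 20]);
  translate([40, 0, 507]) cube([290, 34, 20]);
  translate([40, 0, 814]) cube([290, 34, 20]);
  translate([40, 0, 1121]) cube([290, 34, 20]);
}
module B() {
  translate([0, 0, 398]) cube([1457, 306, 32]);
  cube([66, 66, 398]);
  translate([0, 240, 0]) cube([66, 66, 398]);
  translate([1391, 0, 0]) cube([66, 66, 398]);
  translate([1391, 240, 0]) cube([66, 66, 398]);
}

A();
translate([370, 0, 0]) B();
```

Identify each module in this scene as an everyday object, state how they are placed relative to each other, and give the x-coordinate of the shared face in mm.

The ladder's +x face and the bench's −x face are both at x = 370 mm.

A is a ladder. B is a bench. The bench is against the ladder's +x side, with their −y faces flush. The x-coordinate of the shared face is 370 mm.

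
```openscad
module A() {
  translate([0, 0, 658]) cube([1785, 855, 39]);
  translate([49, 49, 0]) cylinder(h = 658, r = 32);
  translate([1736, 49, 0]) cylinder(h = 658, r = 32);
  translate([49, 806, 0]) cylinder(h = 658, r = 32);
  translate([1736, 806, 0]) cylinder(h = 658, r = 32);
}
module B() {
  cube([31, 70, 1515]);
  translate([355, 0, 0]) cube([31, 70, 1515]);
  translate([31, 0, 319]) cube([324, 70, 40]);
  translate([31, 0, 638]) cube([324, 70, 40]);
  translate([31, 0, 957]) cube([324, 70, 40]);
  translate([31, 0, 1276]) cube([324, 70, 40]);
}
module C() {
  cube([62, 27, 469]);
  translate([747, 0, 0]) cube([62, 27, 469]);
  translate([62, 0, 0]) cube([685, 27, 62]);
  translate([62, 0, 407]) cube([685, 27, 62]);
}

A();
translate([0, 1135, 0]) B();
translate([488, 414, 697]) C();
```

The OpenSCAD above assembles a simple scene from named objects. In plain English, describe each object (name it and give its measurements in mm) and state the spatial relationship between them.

A is a rectangular dining table. The top is 1785×855×39 mm with its upper surface at z = 697 mm. It stands on four round legs of 64 mm diameter, each leg's bounding box inset 17 mm from the nearest pair of top edges, running from the floor to the underside of the top.

B is a wooden ladder with two side rails of 31×70 mm section and 1515 mm height, set 386 mm apart overall. Between them run 4 rectangular rungs (70 mm deep, 40 mm thick), front faces flush with the rails' −y face. The bottom of the first rung is 319 mm above the floor and each subsequent rung is 319 mm higher than the one below.

C is a rectangular picture frame lying in the x–z plane (depth along y). The opening is 685 mm wide (x) by 345 mm tall (z), surrounded by a border 62 mm wide on all four sides. The frame is 27 mm deep and is made of two full-height vertical stiles with two horizontal rails fitted between them.

The ladder is on the floor beside the table on its +y side. The picture frame is on top of the table, centred.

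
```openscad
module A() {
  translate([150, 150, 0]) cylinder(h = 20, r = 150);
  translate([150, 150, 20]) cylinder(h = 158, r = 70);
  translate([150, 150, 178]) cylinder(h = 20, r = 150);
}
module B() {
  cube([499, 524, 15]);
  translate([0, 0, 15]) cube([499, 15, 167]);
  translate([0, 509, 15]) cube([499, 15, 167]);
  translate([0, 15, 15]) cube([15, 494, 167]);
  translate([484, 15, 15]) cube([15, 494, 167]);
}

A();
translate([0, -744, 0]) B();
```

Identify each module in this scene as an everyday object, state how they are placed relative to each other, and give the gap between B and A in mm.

A is a spool. B is an open box. The open box is on the floor beside the spool on its −y side. The gap between the open box and the spool is 220 mm.

The open box's nearest face is 220 mm from the spool's −y face.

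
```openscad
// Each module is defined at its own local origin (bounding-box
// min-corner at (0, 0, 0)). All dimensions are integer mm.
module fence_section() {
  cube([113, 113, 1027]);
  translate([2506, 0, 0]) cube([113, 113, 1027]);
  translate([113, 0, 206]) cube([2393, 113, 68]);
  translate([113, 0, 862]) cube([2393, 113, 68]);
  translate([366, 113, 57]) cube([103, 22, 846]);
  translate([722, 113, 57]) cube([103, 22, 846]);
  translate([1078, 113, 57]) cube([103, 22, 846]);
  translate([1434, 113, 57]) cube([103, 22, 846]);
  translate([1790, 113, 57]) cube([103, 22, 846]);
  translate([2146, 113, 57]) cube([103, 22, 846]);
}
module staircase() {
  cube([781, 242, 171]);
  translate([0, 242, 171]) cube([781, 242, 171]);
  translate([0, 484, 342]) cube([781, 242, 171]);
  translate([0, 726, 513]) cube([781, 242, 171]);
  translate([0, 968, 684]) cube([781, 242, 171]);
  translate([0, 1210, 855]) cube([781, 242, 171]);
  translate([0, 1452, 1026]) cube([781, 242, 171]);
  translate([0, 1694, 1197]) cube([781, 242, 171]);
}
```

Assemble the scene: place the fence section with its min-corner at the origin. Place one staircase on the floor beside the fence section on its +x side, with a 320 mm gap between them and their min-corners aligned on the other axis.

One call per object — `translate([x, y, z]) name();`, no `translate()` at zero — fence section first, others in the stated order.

fence_section();
translate([2939, 0, 0]) staircase();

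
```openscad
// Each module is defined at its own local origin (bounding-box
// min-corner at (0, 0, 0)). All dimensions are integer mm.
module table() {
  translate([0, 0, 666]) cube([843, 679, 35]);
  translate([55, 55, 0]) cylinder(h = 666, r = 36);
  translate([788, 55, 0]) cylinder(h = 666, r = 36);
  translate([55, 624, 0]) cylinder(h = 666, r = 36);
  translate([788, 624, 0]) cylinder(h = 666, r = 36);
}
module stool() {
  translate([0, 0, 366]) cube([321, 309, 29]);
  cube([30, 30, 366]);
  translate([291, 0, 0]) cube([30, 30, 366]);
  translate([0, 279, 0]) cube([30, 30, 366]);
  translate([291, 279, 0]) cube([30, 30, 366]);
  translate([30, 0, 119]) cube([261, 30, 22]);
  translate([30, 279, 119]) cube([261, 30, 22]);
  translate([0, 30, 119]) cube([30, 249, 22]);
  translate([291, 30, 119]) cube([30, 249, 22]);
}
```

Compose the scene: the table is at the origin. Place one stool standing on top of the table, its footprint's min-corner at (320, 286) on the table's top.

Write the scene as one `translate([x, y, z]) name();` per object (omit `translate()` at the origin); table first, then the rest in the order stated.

table();
translate([320, 286, 701]) stool();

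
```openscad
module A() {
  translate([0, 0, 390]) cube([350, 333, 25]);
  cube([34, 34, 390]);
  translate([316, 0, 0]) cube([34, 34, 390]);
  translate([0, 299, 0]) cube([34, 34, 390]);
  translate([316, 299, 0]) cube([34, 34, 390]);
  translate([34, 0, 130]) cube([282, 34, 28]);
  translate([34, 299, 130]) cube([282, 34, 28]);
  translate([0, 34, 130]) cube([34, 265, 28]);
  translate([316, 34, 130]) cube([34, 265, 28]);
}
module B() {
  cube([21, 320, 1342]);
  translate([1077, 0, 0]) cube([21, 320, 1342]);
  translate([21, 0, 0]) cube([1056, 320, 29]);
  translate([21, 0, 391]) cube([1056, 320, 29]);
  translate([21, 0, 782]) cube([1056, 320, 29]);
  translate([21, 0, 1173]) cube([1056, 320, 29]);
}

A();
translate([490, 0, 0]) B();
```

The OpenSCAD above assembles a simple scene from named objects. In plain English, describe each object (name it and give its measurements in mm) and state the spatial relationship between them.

A is a four-legged stool. The seat is 350×333 mm, 25 mm thick, top at z = 415 mm. It stands on four square legs, each 34×34 mm in cross-section, from z = 0 to the seat underside, each flush with a corner of the seat. Four stretchers, 34 mm wide and 28 mm tall, connect adjacent legs with their undersides at z = 130 mm, each running between the inner faces of the legs it joins and aligned with the legs' outer faces on the other axis.

B is an open bookshelf. Two side panels, each 21 mm thick, 320 mm deep and 1342 mm tall, stand 1098 mm apart (outside-to-outside). Between them sit 4 shelves, each 29 mm thick and 320 mm deep, spanning the full gap between the sides. The bottom shelf rests on the floor (its underside at z = 0) and the clear gap between one shelf's top and the next shelf's underside is 362 mm.

The bookshelf is on the floor beside the stool on its +x side.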